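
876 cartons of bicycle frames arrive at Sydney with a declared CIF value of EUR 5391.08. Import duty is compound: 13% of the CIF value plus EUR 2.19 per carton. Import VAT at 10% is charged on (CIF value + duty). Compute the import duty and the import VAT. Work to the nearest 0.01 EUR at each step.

Import duty: EUR 2619.28; import VAT: EUR 801.04

Ad valorem component: 5391.08 × 13% = 700.84
Specific component: 876 × 2.19 = 1918.44
Import duty = 700.84 + 1918.44 = 2619.28
VAT base = CIF + duty = 5391.08 + 2619.28 = 8010.36
Import VAT = 8010.36 × 10% = 801.04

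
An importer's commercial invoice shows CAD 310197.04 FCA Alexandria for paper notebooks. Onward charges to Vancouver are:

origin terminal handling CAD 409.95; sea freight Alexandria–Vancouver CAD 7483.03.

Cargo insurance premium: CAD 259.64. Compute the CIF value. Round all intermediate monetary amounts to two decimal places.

CIF = FCA price + pre-shipment costs + freight + insurance
CIF = 310197.04 + 409.95 + 7483.03 + 259.64 = 318349.66

CIF value: CAD 318349.66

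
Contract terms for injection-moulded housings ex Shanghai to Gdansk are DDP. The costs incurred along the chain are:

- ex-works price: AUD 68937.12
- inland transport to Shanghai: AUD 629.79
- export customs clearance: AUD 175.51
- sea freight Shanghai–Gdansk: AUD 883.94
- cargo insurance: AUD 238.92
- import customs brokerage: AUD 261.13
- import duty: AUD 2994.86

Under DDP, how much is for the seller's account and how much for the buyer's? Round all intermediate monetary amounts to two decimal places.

DDP: the seller bears all costs including import duty.
Seller's account: goods 68937.12 + inland to port 629.79 + export clearance 175.51 + freight 883.94 + insurance 238.92 + brokerage 261.13 + duty 2994.86 = 74121.27
Buyer's account: 0.00

Seller: AUD 74121.27; buyer: AUD 0.00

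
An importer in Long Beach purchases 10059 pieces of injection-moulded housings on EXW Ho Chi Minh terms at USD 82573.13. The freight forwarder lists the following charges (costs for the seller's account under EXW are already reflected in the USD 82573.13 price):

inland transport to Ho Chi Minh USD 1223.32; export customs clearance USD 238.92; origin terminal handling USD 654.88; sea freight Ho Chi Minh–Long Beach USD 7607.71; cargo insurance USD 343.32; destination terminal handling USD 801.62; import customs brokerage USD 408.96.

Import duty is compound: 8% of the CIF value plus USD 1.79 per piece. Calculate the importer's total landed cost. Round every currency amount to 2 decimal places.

EXW: the seller makes goods available at their premises; the buyer bears all onward costs.
CIF value = EXW price + inland to port + export clearance + origin terminal + freight + insurance = 82573.13 + 1223.32 + 238.92 + 654.88 + 7607.71 + 343.32 = 92641.28
Ad valorem component: 92641.28 × 8% = 7411.30
Specific component: 10059 × 1.79 = 18005.61
Import duty = 7411.30 + 18005.61 = 25416.91
Buyer bears: inland to port 1223.32 + export clearance 238.92 + origin terminal 654.88 + freight 7607.71 + insurance 343.32 + destination terminal 801.62 + brokerage 408.96 + duty 25416.91 = 36695.64
Landed cost = invoice 82573.13 + 36695.64 = 119268.77

Total landed cost: USD 119268.77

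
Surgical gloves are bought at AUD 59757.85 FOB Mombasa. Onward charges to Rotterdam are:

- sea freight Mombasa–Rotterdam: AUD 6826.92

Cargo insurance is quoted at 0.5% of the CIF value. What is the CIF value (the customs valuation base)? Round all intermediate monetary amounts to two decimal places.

CIF value: AUD 66919.37

Let C be the CIF value. C = FOB price + freight + 0.5% × C
C − 0.5% × C = 59757.85 + 6826.92
0.995 × C = 66584.77
C = 66584.77 / 0.995 = 66919.37
Insurance premium = 0.5% × 66919.37 = 334.60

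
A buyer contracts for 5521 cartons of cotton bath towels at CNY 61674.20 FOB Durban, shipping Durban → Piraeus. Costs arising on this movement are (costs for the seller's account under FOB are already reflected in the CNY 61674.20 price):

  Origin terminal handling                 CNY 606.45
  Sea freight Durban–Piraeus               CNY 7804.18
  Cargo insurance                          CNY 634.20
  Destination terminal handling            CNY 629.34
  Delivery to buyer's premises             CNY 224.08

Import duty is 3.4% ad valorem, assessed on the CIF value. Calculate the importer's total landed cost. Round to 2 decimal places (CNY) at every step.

Total landed cost: CNY 73349.83

FOB: the seller bears costs until goods are on board at the origin port; the buyer bears freight, insurance and all costs thereafter.
Already in the invoice (seller's account under FOB): origin terminal — exclude.
CIF value = FOB price + freight + insurance = 61674.20 + 7804.18 + 634.20 = 70112.58
Import duty = 70112.58 × 3.4% = 2383.83
Buyer bears: freight 7804.18 + insurance 634.20 + destination terminal 629.34 + delivery 224.08 + duty 2383.83 = 11675.63
Landed cost = invoice 61674.20 + 11675.63 = 73349.83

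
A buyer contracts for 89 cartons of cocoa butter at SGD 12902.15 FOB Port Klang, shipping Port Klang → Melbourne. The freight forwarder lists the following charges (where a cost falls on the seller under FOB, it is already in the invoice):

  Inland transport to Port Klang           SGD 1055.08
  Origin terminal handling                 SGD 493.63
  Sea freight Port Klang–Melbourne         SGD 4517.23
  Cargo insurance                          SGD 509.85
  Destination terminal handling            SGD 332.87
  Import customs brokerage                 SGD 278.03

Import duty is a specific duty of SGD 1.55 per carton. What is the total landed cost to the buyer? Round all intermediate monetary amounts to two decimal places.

FOB: the seller bears costs until goods are on board at the origin port; the buyer bears freight, insurance and all costs thereafter.
Already in the invoice (seller's account under FOB): inland to port, origin terminal — exclude.
CIF value = FOB price + freight + insurance = 12902.15 + 4517.23 + 509.85 = 17929.23
Import duty = 89 × 1.55 = 137.95
Buyer bears: freight 4517.23 + insurance 509.85 + destination terminal 332.87 + brokerage 278.03 + duty 137.95 = 5775.93
Landed cost = invoice 12902.15 + 5775.93 = 18678.08

Total landed cost: SGD 18678.08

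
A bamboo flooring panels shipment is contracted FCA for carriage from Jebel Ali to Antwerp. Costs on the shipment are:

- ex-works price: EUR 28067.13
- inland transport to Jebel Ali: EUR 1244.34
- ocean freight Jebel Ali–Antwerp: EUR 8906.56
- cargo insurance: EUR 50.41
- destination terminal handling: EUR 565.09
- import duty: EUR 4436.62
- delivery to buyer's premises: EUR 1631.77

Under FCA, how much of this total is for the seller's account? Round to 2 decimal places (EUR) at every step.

Seller's account: EUR 29311.47

FCA: the seller delivers export-cleared goods to the carrier; the buyer bears costs from that point.
Seller's account: goods 28067.13 + inland to port 1244.34 = 29311.47
Buyer's account: freight 8906.56 + insurance 50.41 + destination terminal 565.09 + duty 4436.62 + delivery 1631.77 = 15590.45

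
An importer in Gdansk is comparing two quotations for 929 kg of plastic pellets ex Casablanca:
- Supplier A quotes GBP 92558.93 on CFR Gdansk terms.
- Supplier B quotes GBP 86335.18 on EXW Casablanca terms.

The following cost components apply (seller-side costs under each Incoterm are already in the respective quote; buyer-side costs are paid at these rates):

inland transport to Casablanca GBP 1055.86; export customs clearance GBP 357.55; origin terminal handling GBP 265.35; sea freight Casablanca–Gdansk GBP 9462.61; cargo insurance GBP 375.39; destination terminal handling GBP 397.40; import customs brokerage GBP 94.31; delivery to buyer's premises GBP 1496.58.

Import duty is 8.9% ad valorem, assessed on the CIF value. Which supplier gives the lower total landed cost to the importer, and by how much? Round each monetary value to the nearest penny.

Supplier A (CFR):
CIF value = CFR price + insurance = 92558.93 + 375.39 = 92934.32
Import duty = 92934.32 × 8.9% = 8271.15
Buyer bears (A): 375.39 + 397.40 + 94.31 + 1496.58 = 2363.68
Landed cost (A) = invoice 92558.93 + 2363.68 + duty 8271.15 = 103193.76
Supplier B (EXW):
CIF value = EXW price + inland to port + export clearance + origin terminal + freight + insurance = 86335.18 + 1055.86 + 357.55 + 265.35 + 9462.61 + 375.39 = 97851.94
Import duty = 97851.94 × 8.9% = 8708.82
Buyer bears (B): 1055.86 + 357.55 + 265.35 + 9462.61 + 375.39 + 397.40 + 94.31 + 1496.58 = 13505.05
Landed cost (B) = invoice 86335.18 + 13505.05 + duty 8708.82 = 108549.05
Difference = |103193.76 − 108549.05| = 5355.29

Supplier A is cheaper by GBP 5355.29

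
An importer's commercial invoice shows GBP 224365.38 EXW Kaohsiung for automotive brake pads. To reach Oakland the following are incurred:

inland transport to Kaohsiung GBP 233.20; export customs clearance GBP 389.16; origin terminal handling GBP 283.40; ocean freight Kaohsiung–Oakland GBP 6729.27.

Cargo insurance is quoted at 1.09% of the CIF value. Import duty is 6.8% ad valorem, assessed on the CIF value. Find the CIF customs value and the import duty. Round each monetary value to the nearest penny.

Let C be the CIF value. C = EXW price + pre-shipment costs + freight + 1.09% × C
C − 1.09% × C = 224365.38 + 233.20 + 389.16 + 283.40 + 6729.27
0.9891 × C = 232000.41
C = 232000.41 / 0.9891 = 234557.08
Insurance premium = 1.09% × 234557.08 = 2556.67
Import duty = 234557.08 × 6.8% = 15949.88

CIF value: GBP 234557.08; import duty: GBP 15949.88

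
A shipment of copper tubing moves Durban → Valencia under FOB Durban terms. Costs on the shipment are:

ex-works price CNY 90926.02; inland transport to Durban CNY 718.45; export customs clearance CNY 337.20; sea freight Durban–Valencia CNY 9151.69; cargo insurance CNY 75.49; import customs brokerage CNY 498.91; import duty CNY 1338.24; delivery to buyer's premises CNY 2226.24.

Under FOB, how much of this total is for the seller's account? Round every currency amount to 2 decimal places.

Seller's account: CNY 91981.67

FOB: the seller bears costs until goods are on board at the origin port; the buyer bears freight, insurance and all costs thereafter.
Seller's account: goods 90926.02 + inland to port 718.45 + export clearance 337.20 = 91981.67
Buyer's account: freight 9151.69 + insurance 75.49 + brokerage 498.91 + duty 1338.24 + delivery 2226.24 = 13290.57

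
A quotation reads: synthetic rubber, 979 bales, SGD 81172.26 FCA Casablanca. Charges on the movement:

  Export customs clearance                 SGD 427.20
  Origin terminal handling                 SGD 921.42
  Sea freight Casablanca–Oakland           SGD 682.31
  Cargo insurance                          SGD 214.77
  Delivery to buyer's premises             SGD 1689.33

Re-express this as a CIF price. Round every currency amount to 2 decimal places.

Not relevant to the conversion: export clearance — on the seller under both FCA and CIF; already in the FCA price and stays in the CIF price. delivery — on the buyer under both terms; not part of either seller's price.
From FCA to CIF, the seller additionally bears: origin terminal, freight, insurance.
CIF price = 81172.26 + 921.42 + 682.31 + 214.77 = 82990.76

CIF price: SGD 82990.76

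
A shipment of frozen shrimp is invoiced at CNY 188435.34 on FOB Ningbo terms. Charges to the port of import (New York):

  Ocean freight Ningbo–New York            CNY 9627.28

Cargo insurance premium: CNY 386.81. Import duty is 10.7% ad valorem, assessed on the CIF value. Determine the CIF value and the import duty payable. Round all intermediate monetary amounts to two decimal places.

CIF value: CNY 198449.43; import duty: CNY 21234.09

CIF = FOB price + freight + insurance
CIF = 188435.34 + 9627.28 + 386.81 = 198449.43
Import duty = 198449.43 × 10.7% = 21234.09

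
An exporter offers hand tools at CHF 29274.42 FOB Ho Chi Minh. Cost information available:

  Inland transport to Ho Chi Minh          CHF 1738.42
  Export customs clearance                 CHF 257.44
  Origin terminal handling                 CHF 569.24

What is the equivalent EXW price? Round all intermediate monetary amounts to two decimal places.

EXW price: CHF 26709.32

From FOB to EXW, the seller no longer bears: inland to port, export clearance, origin terminal.
EXW price = 29274.42 − 1738.42 − 257.44 − 569.24 = 26709.32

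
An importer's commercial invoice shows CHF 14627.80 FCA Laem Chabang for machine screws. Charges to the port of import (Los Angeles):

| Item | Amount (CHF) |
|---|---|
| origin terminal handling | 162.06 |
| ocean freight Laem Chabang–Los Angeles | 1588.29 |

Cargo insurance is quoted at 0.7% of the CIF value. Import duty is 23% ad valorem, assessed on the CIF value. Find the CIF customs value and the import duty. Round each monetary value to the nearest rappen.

CIF value: CHF 16493.61; import duty: CHF 3793.53

Let C be the CIF value. C = FCA price + pre-shipment costs + freight + 0.7% × C
C − 0.7% × C = 14627.80 + 162.06 + 1588.29
0.993 × C = 16378.15
C = 16378.15 / 0.993 = 16493.61
Insurance premium = 0.7% × 16493.61 = 115.46
Import duty = 16493.61 × 23% = 3793.53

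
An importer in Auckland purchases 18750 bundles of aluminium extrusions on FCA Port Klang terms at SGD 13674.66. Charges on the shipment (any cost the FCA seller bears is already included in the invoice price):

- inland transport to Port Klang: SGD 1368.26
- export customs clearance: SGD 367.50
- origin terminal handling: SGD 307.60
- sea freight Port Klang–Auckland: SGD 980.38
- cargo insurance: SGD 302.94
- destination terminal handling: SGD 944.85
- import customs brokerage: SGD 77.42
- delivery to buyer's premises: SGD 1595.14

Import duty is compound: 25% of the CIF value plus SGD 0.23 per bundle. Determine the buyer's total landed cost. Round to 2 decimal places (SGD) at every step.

Total landed cost: SGD 26011.89

FCA: the seller delivers export-cleared goods to the carrier; the buyer bears costs from that point.
Already in the invoice (seller's account under FCA): inland to port, export clearance — exclude.
CIF value = FCA price + origin terminal + freight + insurance = 13674.66 + 307.60 + 980.38 + 302.94 = 15265.58
Ad valorem component: 15265.58 × 25% = 3816.40
Specific component: 18750 × 0.23 = 4312.50
Import duty = 3816.40 + 4312.50 = 8128.90
Buyer bears: origin terminal 307.60 + freight 980.38 + insurance 302.94 + destination terminal 944.85 + brokerage 77.42 + delivery 1595.14 + duty 8128.90 = 12337.23
Landed cost = invoice 13674.66 + 12337.23 = 26011.89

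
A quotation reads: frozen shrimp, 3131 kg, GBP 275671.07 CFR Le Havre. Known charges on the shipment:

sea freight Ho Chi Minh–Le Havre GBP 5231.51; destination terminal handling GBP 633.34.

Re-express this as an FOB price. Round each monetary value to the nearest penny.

FOB price: GBP 270439.56

Not relevant to the conversion: destination terminal — on the buyer under both terms; not part of either seller's price.
From CFR to FOB, the seller no longer bears: freight.
FOB price = 275671.07 − 5231.51 = 270439.56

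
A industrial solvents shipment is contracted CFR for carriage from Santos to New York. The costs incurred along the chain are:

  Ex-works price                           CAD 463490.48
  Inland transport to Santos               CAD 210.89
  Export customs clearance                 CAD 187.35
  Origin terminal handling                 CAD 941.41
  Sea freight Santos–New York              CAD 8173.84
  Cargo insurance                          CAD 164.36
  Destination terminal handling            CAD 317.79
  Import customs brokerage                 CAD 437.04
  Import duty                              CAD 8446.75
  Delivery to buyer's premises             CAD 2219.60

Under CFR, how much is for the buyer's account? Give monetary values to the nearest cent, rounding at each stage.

CFR: the seller pays costs through ocean freight to the destination port, but not insurance.
Seller's account: goods 463490.48 + inland to port 210.89 + export clearance 187.35 + origin terminal 941.41 + freight 8173.84 = 473003.97
Buyer's account: insurance 164.36 + destination terminal 317.79 + brokerage 437.04 + duty 8446.75 + delivery 2219.60 = 11585.54

Buyer's account: CAD 11585.54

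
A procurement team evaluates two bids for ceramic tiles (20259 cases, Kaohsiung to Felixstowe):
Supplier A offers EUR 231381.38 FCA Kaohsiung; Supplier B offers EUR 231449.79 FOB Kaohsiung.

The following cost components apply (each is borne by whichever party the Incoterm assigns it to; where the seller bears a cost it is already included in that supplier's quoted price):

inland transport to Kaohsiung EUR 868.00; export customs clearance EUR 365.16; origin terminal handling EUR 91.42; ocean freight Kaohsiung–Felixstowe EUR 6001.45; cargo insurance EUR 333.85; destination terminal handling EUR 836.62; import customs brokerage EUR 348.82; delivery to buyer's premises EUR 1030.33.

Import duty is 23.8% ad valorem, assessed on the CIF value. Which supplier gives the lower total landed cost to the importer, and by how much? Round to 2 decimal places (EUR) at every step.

Supplier A (FCA):
CIF value = FCA price + origin terminal + freight + insurance = 231381.38 + 91.42 + 6001.45 + 333.85 = 237808.10
Import duty = 237808.10 × 23.8% = 56598.33
Buyer bears (A): 91.42 + 6001.45 + 333.85 + 836.62 + 348.82 + 1030.33 = 8642.49
Landed cost (A) = invoice 231381.38 + 8642.49 + duty 56598.33 = 296622.20
Supplier B (FOB):
CIF value = FOB price + freight + insurance = 231449.79 + 6001.45 + 333.85 = 237785.09
Import duty = 237785.09 × 23.8% = 56592.85
Buyer bears (B): 6001.45 + 333.85 + 836.62 + 348.82 + 1030.33 = 8551.07
Landed cost (B) = invoice 231449.79 + 8551.07 + duty 56592.85 = 296593.71
Difference = |296622.20 − 296593.71| = 28.49

Supplier B is cheaper by EUR 28.49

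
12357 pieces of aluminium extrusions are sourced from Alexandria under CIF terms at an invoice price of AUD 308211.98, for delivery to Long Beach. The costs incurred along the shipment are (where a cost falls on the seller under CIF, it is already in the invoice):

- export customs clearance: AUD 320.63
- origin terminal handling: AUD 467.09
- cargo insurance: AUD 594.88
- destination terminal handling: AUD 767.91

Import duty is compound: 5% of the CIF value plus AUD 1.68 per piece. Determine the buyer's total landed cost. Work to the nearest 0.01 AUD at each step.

CIF: the seller pays costs through ocean freight and marine insurance to the destination port.
Already in the invoice (seller's account under CIF): export clearance, origin terminal, insurance — exclude.
The CIF price already equals the CIF value: 308211.98
Ad valorem component: 308211.98 × 5% = 15410.60
Specific component: 12357 × 1.68 = 20759.76
Import duty = 15410.60 + 20759.76 = 36170.36
Buyer bears: destination terminal 767.91 + duty 36170.36 = 36938.27
Landed cost = invoice 308211.98 + 36938.27 = 345150.25

Total landed cost: AUD 345150.25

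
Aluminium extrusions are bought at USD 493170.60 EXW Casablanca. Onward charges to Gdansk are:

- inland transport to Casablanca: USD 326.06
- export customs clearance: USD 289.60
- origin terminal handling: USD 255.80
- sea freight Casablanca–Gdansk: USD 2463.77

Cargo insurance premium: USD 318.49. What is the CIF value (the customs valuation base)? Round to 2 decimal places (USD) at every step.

CIF = EXW price + pre-shipment costs + freight + insurance
CIF = 493170.60 + 326.06 + 289.60 + 255.80 + 2463.77 + 318.49 = 496824.32

CIF value: USD 496824.32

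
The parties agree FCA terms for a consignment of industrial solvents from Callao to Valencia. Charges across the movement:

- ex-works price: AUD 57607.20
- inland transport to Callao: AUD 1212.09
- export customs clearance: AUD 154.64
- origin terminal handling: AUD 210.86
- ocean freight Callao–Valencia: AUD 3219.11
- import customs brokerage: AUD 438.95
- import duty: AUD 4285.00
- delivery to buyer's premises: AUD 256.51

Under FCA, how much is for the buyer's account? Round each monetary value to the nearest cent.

Buyer's account: AUD 8410.43

FCA: the seller delivers export-cleared goods to the carrier; the buyer bears costs from that point.
Seller's account: goods 57607.20 + inland to port 1212.09 + export clearance 154.64 = 58973.93
Buyer's account: origin terminal 210.86 + freight 3219.11 + brokerage 438.95 + duty 4285.00 + delivery 256.51 = 8410.43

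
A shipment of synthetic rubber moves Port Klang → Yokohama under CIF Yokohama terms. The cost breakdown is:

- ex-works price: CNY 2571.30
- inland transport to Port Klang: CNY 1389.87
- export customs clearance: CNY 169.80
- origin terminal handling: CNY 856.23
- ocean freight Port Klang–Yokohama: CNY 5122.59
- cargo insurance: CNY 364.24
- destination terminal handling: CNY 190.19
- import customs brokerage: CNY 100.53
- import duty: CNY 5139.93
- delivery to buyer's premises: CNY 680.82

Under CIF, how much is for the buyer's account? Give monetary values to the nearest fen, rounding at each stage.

CIF: the seller pays costs through ocean freight and marine insurance to the destination port.
Seller's account: goods 2571.30 + inland to port 1389.87 + export clearance 169.80 + origin terminal 856.23 + freight 5122.59 + insurance 364.24 = 10474.03
Buyer's account: destination terminal 190.19 + brokerage 100.53 + duty 5139.93 + delivery 680.82 = 6111.47

Buyer's account: CNY 6111.47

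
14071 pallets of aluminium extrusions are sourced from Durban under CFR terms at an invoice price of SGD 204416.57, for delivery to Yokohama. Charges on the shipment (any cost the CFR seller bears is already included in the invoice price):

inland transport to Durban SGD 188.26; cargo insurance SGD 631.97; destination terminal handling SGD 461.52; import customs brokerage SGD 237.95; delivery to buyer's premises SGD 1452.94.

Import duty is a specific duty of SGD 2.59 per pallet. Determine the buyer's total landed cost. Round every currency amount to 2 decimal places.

CFR: the seller pays costs through ocean freight to the destination port, but not insurance.
Already in the invoice (seller's account under CFR): inland to port — exclude.
CIF value = CFR price + insurance = 204416.57 + 631.97 = 205048.54
Import duty = 14071 × 2.59 = 36443.89
Buyer bears: insurance 631.97 + destination terminal 461.52 + brokerage 237.95 + delivery 1452.94 + duty 36443.89 = 39228.27
Landed cost = invoice 204416.57 + 39228.27 = 243644.84

Total landed cost: SGD 243644.84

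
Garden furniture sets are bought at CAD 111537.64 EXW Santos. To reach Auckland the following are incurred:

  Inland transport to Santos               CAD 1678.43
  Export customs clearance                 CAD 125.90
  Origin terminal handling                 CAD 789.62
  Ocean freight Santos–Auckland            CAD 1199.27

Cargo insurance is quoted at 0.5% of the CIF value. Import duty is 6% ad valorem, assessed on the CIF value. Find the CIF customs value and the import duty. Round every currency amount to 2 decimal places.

Let C be the CIF value. C = EXW price + pre-shipment costs + freight + 0.5% × C
C − 0.5% × C = 111537.64 + 1678.43 + 125.90 + 789.62 + 1199.27
0.995 × C = 115330.86
C = 115330.86 / 0.995 = 115910.41
Insurance premium = 0.5% × 115910.41 = 579.55
Import duty = 115910.41 × 6% = 6954.62

CIF value: CAD 115910.41; import duty: CAD 6954.62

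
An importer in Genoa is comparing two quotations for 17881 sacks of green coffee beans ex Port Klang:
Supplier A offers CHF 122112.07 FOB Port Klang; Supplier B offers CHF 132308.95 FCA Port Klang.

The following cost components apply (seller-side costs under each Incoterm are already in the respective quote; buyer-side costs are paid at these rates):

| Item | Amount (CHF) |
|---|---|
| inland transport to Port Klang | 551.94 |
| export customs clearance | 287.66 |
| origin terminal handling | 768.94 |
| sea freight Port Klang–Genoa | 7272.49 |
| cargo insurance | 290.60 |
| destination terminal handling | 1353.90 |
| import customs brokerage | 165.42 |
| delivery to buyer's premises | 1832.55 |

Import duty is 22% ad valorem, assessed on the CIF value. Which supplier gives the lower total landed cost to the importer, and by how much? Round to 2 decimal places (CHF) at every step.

Supplier A is cheaper by CHF 13378.30

Supplier A (FOB):
CIF value = FOB price + freight + insurance = 122112.07 + 7272.49 + 290.60 = 129675.16
Import duty = 129675.16 × 22% = 28528.54
Buyer bears (A): 7272.49 + 290.60 + 1353.90 + 165.42 + 1832.55 = 10914.96
Landed cost (A) = invoice 122112.07 + 10914.96 + duty 28528.54 = 161555.57
Supplier B (FCA):
CIF value = FCA price + origin terminal + freight + insurance = 132308.95 + 768.94 + 7272.49 + 290.60 = 140640.98
Import duty = 140640.98 × 22% = 30941.02
Buyer bears (B): 768.94 + 7272.49 + 290.60 + 1353.90 + 165.42 + 1832.55 = 11683.90
Landed cost (B) = invoice 132308.95 + 11683.90 + duty 30941.02 = 174933.87
Difference = |161555.57 − 174933.87| = 13378.30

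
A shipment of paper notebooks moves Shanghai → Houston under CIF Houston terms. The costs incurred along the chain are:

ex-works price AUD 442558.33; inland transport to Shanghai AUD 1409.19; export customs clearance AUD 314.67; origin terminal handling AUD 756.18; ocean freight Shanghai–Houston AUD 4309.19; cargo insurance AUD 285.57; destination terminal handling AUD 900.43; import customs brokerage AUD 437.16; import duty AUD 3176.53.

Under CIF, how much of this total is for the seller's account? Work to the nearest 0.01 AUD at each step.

Seller's account: AUD 449633.13

CIF: the seller pays costs through ocean freight and marine insurance to the destination port.
Seller's account: goods 442558.33 + inland to port 1409.19 + export clearance 314.67 + origin terminal 756.18 + freight 4309.19 + insurance 285.57 = 449633.13
Buyer's account: destination terminal 900.43 + brokerage 437.16 + duty 3176.53 = 4514.12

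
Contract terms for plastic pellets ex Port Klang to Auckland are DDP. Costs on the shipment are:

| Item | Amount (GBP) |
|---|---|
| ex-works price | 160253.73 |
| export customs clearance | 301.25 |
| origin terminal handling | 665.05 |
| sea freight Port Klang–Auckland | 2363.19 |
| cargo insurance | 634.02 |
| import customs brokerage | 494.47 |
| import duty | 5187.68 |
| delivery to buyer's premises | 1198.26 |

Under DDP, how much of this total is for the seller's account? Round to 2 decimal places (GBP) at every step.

Seller's account: GBP 171097.65

DDP: the seller bears all costs including import duty.
Seller's account: goods 160253.73 + export clearance 301.25 + origin terminal 665.05 + freight 2363.19 + insurance 634.02 + brokerage 494.47 + duty 5187.68 + delivery 1198.26 = 171097.65
Buyer's account: 0.00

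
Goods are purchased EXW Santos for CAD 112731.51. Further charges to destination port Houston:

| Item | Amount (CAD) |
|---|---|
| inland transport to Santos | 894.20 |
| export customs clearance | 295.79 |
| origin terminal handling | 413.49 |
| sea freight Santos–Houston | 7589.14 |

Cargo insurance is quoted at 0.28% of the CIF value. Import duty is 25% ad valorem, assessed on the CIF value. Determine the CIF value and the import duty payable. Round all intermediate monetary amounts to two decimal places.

CIF value: CAD 122266.48; import duty: CAD 30566.62

Let C be the CIF value. C = EXW price + pre-shipment costs + freight + 0.28% × C
C − 0.28% × C = 112731.51 + 894.20 + 295.79 + 413.49 + 7589.14
0.9972 × C = 121924.13
C = 121924.13 / 0.9972 = 122266.48
Insurance premium = 0.28% × 122266.48 = 342.35
Import duty = 122266.48 × 25% = 30566.62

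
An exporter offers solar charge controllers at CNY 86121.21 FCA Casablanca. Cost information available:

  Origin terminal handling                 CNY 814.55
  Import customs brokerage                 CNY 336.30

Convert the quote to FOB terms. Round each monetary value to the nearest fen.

Not relevant to the conversion: brokerage — on the buyer under both terms; not part of either seller's price.
From FCA to FOB, the seller additionally bears: origin terminal.
FOB price = 86121.21 + 814.55 = 86935.76

FOB price: CNY 86935.76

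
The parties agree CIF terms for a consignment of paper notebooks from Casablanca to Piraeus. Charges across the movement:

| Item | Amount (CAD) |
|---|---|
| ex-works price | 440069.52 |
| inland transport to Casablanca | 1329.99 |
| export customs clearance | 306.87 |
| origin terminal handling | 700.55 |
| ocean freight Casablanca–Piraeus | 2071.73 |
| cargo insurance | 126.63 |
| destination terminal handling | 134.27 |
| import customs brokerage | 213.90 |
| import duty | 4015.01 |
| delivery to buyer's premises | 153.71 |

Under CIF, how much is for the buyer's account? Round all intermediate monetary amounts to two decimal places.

CIF: the seller pays costs through ocean freight and marine insurance to the destination port.
Seller's account: goods 440069.52 + inland to port 1329.99 + export clearance 306.87 + origin terminal 700.55 + freight 2071.73 + insurance 126.63 = 444605.29
Buyer's account: destination terminal 134.27 + brokerage 213.90 + duty 4015.01 + delivery 153.71 = 4516.89

Buyer's account: CAD 4516.89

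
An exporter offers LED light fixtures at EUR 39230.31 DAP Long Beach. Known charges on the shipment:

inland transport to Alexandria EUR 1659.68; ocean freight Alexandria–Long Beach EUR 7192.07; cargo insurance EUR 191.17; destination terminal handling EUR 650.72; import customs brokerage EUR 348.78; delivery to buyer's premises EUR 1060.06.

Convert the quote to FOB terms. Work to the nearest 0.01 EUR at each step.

FOB price: EUR 30136.29

Not relevant to the conversion: inland to port — on the seller under both DAP and FOB; already in the DAP price and stays in the FOB price. brokerage — on the buyer under both terms; not part of either seller's price.
From DAP to FOB, the seller no longer bears: freight, insurance, destination terminal, delivery.
FOB price = 39230.31 − 7192.07 − 191.17 − 650.72 − 1060.06 = 30136.29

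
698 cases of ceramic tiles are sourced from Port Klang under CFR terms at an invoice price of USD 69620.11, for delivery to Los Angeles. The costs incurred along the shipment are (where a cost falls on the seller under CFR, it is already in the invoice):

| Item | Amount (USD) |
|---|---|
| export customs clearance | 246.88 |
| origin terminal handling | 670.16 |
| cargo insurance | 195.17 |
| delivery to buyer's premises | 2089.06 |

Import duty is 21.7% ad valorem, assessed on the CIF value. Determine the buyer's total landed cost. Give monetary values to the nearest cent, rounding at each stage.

Total landed cost: USD 87054.26

CFR: the seller pays costs through ocean freight to the destination port, but not insurance.
Already in the invoice (seller's account under CFR): export clearance, origin terminal — exclude.
CIF value = CFR price + insurance = 69620.11 + 195.17 = 69815.28
Import duty = 69815.28 × 21.7% = 15149.92
Buyer bears: insurance 195.17 + delivery 2089.06 + duty 15149.92 = 17434.15
Landed cost = invoice 69620.11 + 17434.15 = 87054.26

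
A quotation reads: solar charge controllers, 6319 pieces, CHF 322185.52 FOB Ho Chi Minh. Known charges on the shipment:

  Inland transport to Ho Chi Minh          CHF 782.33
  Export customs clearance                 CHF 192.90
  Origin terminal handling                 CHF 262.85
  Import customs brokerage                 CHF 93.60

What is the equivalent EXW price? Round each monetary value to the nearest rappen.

Not relevant to the conversion: brokerage — on the buyer under both terms; not part of either seller's price.
From FOB to EXW, the seller no longer bears: inland to port, export clearance, origin terminal.
EXW price = 322185.52 − 782.33 − 192.90 − 262.85 = 320947.44

EXW price: CHF 320947.44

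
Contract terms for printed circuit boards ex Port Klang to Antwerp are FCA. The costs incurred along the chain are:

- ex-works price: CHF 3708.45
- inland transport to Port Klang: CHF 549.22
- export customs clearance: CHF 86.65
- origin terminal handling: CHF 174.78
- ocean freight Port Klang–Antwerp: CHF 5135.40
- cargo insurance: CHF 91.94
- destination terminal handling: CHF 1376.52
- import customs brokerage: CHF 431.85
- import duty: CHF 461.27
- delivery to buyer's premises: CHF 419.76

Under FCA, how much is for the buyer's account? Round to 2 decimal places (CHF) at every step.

Buyer's account: CHF 8091.52

FCA: the seller delivers export-cleared goods to the carrier; the buyer bears costs from that point.
Seller's account: goods 3708.45 + inland to port 549.22 + export clearance 86.65 = 4344.32
Buyer's account: origin terminal 174.78 + freight 5135.40 + insurance 91.94 + destination terminal 1376.52 + brokerage 431.85 + duty 461.27 + delivery 419.76 = 8091.52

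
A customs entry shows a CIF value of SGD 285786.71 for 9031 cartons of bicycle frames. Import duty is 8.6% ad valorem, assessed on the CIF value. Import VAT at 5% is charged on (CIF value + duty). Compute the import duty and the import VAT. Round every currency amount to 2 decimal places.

Import duty: SGD 24577.66; import VAT: SGD 15518.22

Import duty = 285786.71 × 8.6% = 24577.66
VAT base = CIF + duty = 285786.71 + 24577.66 = 310364.37
Import VAT = 310364.37 × 5% = 15518.22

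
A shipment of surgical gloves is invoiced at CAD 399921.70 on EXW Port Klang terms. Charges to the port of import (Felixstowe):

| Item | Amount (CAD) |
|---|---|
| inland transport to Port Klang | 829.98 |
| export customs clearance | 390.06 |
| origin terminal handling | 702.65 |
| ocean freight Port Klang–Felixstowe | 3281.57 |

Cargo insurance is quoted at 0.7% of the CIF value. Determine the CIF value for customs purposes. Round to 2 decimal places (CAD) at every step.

CIF value: CAD 407981.83

Let C be the CIF value. C = EXW price + pre-shipment costs + freight + 0.7% × C
C − 0.7% × C = 399921.70 + 829.98 + 390.06 + 702.65 + 3281.57
0.993 × C = 405125.96
C = 405125.96 / 0.993 = 407981.83
Insurance premium = 0.7% × 407981.83 = 2855.87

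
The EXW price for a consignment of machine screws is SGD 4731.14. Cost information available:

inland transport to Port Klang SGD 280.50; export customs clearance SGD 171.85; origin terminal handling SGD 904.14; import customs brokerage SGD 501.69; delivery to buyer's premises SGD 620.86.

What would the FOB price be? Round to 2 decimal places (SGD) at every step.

Not relevant to the conversion: brokerage, delivery — on the buyer under both terms; not part of either seller's price.
From EXW to FOB, the seller additionally bears: inland to port, export clearance, origin terminal.
FOB price = 4731.14 + 280.50 + 171.85 + 904.14 = 6087.63

FOB price: SGD 6087.63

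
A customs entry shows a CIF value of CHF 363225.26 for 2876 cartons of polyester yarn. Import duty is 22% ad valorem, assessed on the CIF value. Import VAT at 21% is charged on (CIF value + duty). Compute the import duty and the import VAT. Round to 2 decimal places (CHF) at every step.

Import duty = 363225.26 × 22% = 79909.56
VAT base = CIF + duty = 363225.26 + 79909.56 = 443134.82
Import VAT = 443134.82 × 21% = 93058.31

Import duty: CHF 79909.56; import VAT: CHF 93058.31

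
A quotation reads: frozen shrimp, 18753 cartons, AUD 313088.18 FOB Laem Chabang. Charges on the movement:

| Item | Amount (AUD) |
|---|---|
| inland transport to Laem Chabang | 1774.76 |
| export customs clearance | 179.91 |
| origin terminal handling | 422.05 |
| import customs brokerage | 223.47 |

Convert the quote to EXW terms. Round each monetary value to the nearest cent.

EXW price: AUD 310711.46

Not relevant to the conversion: brokerage — on the buyer under both terms; not part of either seller's price.
From FOB to EXW, the seller no longer bears: inland to port, export clearance, origin terminal.
EXW price = 313088.18 − 1774.76 − 179.91 − 422.05 = 310711.46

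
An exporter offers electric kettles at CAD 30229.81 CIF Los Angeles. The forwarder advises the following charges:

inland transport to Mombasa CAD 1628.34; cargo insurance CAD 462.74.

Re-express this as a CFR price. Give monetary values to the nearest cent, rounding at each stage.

Not relevant to the conversion: inland to port — on the seller under both CIF and CFR; already in the CIF price and stays in the CFR price.
From CIF to CFR, the seller no longer bears: insurance.
CFR price = 30229.81 − 462.74 = 29767.07

CFR price: CAD 29767.07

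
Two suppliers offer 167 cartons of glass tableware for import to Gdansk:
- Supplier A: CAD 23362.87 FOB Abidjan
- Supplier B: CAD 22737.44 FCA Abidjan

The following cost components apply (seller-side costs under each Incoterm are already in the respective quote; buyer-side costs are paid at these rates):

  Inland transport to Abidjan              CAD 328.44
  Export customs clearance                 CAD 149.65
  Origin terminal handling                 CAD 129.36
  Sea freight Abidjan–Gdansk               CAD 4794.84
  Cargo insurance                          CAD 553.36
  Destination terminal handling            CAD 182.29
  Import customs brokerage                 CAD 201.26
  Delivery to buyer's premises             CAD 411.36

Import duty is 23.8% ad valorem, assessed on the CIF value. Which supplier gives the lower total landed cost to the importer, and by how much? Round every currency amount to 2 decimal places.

Supplier B is cheaper by CAD 614.13

Supplier A (FOB):
CIF value = FOB price + freight + insurance = 23362.87 + 4794.84 + 553.36 = 28711.07
Import duty = 28711.07 × 23.8% = 6833.23
Buyer bears (A): 4794.84 + 553.36 + 182.29 + 201.26 + 411.36 = 6143.11
Landed cost (A) = invoice 23362.87 + 6143.11 + duty 6833.23 = 36339.21
Supplier B (FCA):
CIF value = FCA price + origin terminal + freight + insurance = 22737.44 + 129.36 + 4794.84 + 553.36 = 28215.00
Import duty = 28215.00 × 23.8% = 6715.17
Buyer bears (B): 129.36 + 4794.84 + 553.36 + 182.29 + 201.26 + 411.36 = 6272.47
Landed cost (B) = invoice 22737.44 + 6272.47 + duty 6715.17 = 35725.08
Difference = |36339.21 − 35725.08| = 614.13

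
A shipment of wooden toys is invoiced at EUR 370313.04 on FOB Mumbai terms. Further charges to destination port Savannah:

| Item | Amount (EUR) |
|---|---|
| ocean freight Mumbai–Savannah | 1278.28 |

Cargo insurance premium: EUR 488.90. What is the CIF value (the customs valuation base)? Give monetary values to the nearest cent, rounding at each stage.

CIF value: EUR 372080.22

CIF = FOB price + freight + insurance
CIF = 370313.04 + 1278.28 + 488.90 = 372080.22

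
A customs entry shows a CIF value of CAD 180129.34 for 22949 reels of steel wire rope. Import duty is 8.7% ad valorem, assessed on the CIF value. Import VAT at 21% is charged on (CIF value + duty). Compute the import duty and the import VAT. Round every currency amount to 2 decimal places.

Import duty: CAD 15671.25; import VAT: CAD 41118.12

Import duty = 180129.34 × 8.7% = 15671.25
VAT base = CIF + duty = 180129.34 + 15671.25 = 195800.59
Import VAT = 195800.59 × 21% = 41118.12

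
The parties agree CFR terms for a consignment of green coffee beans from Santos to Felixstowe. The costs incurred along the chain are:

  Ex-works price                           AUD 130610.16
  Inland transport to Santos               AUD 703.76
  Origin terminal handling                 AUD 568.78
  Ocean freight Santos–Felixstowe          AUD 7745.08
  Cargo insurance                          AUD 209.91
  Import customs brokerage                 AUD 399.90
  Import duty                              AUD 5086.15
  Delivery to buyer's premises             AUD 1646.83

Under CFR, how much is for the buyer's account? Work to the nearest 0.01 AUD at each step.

Buyer's account: AUD 7342.79

CFR: the seller pays costs through ocean freight to the destination port, but not insurance.
Seller's account: goods 130610.16 + inland to port 703.76 + origin terminal 568.78 + freight 7745.08 = 139627.78
Buyer's account: insurance 209.91 + brokerage 399.90 + duty 5086.15 + delivery 1646.83 = 7342.79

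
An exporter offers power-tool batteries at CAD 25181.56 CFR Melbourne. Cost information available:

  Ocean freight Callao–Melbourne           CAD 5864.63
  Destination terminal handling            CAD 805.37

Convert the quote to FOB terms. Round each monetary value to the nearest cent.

FOB price: CAD 19316.93

Not relevant to the conversion: destination terminal — on the buyer under both terms; not part of either seller's price.
From CFR to FOB, the seller no longer bears: freight.
FOB price = 25181.56 − 5864.63 = 19316.93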